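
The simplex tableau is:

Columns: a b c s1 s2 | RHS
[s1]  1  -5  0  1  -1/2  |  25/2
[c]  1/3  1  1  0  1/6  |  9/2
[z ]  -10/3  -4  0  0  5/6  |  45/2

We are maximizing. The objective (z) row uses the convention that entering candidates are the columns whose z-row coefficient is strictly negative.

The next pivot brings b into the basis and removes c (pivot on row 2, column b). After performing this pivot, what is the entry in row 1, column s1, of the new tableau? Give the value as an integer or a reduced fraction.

1

Pivot element is row 2, column b: 1.
Normalize row 2: new (row 2, s1) = 0/1 = 0.
row 1 ← row 1 − (-5)·(new row 2): 1 − (-5)·0 = 1.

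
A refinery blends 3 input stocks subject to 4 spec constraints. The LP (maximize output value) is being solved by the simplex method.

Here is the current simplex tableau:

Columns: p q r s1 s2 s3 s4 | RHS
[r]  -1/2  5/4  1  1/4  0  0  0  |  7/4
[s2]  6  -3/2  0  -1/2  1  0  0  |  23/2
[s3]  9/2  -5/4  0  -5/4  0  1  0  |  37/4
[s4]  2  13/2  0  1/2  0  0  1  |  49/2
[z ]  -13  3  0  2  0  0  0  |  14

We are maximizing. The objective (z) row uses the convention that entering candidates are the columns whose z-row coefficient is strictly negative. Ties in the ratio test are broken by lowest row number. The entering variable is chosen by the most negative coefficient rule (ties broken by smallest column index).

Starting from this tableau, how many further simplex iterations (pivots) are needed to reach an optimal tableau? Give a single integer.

pivot: p in, s2 out → z = 467/12
pivot: q in, r out → z = 1067/27
No improving column remains; optimal.

2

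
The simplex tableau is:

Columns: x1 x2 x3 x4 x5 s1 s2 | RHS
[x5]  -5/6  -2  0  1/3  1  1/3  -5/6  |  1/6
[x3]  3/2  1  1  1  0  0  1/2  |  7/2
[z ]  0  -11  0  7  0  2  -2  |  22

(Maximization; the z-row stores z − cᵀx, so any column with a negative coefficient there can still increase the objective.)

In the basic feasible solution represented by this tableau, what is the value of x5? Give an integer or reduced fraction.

1/6

x5 is basic (row 1); its value is the RHS of that row: 1/6.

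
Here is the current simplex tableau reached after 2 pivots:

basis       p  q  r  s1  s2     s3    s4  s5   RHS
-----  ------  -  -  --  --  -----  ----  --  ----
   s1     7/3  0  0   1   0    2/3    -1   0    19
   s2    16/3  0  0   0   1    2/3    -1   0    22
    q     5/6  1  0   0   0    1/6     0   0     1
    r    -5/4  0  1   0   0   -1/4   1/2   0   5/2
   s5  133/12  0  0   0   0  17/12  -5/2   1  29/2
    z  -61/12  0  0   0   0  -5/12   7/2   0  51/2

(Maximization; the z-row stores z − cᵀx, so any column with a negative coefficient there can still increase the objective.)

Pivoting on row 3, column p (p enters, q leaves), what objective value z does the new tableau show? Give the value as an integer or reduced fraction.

Minimum ratio for p: 1/(5/6) = 6/5.
z changes by −(z-row coeff of p)·ratio = −(-61/12)·(6/5) = 61/10.
New z = 51/2 + (61/10) = 158/5.

158/5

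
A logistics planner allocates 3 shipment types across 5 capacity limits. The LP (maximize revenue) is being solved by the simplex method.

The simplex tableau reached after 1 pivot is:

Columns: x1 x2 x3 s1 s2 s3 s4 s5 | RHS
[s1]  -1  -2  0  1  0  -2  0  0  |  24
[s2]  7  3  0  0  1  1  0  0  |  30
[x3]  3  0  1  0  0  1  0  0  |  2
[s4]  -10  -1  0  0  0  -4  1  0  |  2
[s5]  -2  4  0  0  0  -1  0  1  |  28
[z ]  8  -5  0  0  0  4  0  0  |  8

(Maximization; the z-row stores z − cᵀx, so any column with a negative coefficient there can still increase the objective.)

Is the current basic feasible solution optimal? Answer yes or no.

no

Column x2 has objective-row coefficient -5, which is negative; an improving pivot exists, so not yet optimal.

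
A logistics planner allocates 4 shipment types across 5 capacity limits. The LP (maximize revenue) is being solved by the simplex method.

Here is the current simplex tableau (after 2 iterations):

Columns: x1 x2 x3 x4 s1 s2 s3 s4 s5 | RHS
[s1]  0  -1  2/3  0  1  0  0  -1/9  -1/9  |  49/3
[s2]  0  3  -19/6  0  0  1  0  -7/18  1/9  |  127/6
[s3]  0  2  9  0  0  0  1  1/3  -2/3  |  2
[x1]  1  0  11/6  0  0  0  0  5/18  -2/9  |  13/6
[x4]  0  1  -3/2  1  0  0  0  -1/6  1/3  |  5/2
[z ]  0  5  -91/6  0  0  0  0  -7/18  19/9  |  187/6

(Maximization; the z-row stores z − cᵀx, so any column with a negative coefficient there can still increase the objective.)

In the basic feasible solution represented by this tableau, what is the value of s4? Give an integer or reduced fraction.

0

s4 is nonbasic (not in the basis column), so its value in the current BFS is 0.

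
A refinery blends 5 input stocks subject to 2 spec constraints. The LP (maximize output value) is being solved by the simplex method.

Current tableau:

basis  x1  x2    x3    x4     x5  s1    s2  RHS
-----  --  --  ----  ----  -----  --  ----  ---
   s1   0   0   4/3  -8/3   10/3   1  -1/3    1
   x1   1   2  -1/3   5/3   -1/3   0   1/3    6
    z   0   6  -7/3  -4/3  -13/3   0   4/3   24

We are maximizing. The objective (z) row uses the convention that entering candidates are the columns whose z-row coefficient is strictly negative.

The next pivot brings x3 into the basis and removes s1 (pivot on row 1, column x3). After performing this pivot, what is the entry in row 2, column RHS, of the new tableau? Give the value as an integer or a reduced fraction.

25/4

Pivot element is row 1, column x3: 4/3.
Normalize row 1: new (row 1, RHS) = 1/(4/3) = 3/4.
row 2 ← row 2 − (-1/3)·(new row 1): 6 − (-1/3)·(3/4) = 25/4.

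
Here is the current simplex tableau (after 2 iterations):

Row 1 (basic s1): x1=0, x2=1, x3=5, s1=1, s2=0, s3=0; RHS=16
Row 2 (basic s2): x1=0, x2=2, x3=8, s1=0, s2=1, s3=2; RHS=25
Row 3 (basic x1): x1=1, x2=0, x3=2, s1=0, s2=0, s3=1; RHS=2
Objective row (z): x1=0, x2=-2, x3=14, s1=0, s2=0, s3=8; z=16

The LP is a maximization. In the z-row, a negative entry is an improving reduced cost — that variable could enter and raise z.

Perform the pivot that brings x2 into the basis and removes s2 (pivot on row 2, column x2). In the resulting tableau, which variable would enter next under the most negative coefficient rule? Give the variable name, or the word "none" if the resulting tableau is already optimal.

Pivot element 2. New z-row = old z-row − (-2)·(row 2/2).
Updated z-row coefficients: x1: 0, x2: 0, x3: 22, s1: 0, s2: 1, s3: 10.
No coefficient is strictly negative; the tableau after this pivot is optimal.

none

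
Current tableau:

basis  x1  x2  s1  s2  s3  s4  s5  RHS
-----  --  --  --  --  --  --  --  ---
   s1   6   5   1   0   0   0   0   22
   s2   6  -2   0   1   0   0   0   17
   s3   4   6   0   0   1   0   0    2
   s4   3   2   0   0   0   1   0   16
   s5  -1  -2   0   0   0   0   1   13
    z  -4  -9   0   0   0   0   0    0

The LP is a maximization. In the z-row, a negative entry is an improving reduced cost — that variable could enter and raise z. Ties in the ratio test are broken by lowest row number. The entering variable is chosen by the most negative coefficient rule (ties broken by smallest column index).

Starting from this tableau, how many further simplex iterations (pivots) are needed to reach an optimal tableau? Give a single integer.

1

pivot: x2 in, s3 out → z = 3
No improving column remains; optimal.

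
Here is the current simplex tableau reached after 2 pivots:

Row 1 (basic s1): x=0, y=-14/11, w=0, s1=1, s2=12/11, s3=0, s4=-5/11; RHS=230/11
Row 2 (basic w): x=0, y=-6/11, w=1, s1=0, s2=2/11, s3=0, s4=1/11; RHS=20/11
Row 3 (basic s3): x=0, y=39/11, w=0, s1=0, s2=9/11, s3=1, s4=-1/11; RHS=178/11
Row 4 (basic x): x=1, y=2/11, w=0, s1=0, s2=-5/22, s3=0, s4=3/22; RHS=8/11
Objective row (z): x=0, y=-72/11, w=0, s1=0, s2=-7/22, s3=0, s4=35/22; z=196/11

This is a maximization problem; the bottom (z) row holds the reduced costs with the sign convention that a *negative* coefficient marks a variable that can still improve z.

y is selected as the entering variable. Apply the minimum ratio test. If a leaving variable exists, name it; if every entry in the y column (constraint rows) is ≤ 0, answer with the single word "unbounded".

x

Ratios: row 1 (s1): entry -14/11 ≤ 0, skip; row 2 (w): entry -6/11 ≤ 0, skip; row 3 (s3): (178/11)/(39/11) = 178/39; row 4 (x): (8/11)/(2/11) = 4.
Minimum ratio is in the x row, so x leaves.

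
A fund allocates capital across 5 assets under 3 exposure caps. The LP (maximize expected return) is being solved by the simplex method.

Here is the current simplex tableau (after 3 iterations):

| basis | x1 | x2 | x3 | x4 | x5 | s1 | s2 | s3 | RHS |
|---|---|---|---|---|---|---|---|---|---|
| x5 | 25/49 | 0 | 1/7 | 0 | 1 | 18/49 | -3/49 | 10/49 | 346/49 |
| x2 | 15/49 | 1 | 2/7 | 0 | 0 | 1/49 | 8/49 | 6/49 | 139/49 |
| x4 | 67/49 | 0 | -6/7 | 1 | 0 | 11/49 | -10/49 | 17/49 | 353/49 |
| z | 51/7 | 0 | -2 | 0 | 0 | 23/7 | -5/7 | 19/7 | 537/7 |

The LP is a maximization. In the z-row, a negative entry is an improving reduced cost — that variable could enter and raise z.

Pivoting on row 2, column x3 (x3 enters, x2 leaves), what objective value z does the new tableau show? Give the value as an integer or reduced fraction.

676/7

Minimum ratio for x3: (139/49)/(2/7) = 139/14.
z changes by −(z-row coeff of x3)·ratio = −(-2)·(139/14) = 139/7.
New z = 537/7 + (139/7) = 676/7.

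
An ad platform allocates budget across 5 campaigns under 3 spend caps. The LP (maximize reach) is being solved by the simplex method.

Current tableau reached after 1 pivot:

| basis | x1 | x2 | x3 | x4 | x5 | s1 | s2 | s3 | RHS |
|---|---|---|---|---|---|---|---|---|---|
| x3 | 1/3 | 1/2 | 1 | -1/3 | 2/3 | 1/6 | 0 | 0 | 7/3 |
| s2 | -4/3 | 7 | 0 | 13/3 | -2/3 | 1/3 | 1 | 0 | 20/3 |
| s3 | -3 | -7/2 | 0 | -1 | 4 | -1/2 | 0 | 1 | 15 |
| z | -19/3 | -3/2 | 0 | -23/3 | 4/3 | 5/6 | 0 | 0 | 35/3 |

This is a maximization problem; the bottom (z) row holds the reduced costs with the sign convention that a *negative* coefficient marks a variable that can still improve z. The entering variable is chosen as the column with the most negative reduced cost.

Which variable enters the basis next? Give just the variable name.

Objective-row coefficients: x1: -19/3, x2: -3/2, x3: 0, x4: -23/3, x5: 4/3, s1: 5/6, s2: 0, s3: 0.
The most negative is -23/3 in column x4, so x4 enters.

x4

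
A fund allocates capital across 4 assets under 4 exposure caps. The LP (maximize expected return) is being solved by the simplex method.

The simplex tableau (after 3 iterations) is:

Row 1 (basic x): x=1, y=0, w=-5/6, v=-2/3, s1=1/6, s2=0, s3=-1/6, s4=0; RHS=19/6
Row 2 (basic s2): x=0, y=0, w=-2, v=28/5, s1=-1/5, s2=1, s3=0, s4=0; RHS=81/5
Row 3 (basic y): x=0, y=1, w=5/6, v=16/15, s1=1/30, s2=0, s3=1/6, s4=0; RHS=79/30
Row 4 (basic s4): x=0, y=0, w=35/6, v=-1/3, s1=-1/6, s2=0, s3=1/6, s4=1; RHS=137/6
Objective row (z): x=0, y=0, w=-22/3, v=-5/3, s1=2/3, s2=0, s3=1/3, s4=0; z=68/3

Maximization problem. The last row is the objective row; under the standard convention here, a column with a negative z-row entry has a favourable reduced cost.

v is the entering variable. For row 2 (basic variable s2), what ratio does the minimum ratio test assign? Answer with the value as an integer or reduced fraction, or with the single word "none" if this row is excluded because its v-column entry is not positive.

81/28

Ratio = RHS / (v entry) = (81/5) / (28/5) = 81/28.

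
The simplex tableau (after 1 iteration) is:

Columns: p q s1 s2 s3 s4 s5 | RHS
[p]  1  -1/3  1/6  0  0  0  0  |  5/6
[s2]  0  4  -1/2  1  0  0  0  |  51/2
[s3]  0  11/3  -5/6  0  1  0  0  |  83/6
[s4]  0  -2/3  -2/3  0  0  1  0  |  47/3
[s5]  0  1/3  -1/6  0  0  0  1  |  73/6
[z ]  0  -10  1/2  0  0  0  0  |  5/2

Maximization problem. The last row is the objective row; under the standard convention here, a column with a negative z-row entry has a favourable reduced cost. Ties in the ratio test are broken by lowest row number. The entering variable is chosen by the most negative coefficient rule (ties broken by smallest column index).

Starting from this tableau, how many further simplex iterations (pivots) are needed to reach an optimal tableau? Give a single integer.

pivot: q in, s3 out → z = 885/22
pivot: s1 in, p out → z = 81
No improving column remains; optimal.

2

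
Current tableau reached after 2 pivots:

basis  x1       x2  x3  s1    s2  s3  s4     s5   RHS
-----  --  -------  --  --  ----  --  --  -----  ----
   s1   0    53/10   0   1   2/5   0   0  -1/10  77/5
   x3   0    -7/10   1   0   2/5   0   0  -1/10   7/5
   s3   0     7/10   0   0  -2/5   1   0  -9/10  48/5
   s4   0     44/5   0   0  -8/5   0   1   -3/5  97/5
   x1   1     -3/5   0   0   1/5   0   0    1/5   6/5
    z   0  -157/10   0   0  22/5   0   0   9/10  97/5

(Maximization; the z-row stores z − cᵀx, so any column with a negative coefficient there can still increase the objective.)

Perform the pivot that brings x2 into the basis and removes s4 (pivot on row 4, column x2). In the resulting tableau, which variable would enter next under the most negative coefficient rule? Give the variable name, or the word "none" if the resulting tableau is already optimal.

s5

Pivot element 44/5. New z-row = old z-row − (-157/10)·(row 4/(44/5)).
Updated z-row coefficients: x1: 0, x2: 0, x3: 0, s1: 0, s2: 17/11, s3: 0, s4: 157/88, s5: -15/88.
The most negative is -15/88 in column s5, so s5 would enter next.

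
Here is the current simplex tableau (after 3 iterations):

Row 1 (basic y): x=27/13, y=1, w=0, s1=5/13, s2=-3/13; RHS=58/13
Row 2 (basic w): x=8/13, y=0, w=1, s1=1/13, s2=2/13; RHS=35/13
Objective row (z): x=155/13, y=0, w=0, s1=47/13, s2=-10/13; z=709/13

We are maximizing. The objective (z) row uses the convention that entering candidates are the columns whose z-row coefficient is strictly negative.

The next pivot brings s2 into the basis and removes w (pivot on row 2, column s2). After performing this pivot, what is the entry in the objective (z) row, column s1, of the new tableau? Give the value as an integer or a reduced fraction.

Pivot element is row 2, column s2: 2/13.
Normalize row 2: new (row 2, s1) = (1/13)/(2/13) = 1/2.
z-row ← z-row − (-10/13)·(new row 2): 47/13 − (-10/13)·(1/2) = 4.

4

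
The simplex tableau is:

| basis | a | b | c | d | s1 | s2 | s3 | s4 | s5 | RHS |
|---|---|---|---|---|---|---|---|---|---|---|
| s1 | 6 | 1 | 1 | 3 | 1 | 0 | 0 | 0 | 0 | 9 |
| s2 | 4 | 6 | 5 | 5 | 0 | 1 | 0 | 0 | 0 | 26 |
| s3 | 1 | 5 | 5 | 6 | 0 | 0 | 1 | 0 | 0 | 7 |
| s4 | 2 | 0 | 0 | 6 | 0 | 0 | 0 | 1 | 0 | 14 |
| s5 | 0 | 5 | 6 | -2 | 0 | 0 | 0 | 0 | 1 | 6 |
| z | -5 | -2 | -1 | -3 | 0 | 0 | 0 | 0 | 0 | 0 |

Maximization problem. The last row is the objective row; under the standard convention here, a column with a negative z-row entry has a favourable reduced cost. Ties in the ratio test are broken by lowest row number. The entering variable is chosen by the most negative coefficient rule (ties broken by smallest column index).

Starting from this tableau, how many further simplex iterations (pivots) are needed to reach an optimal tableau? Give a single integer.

2

pivot: a in, s1 out → z = 15/2
pivot: b in, s3 out → z = 256/29
No improving column remains; optimal.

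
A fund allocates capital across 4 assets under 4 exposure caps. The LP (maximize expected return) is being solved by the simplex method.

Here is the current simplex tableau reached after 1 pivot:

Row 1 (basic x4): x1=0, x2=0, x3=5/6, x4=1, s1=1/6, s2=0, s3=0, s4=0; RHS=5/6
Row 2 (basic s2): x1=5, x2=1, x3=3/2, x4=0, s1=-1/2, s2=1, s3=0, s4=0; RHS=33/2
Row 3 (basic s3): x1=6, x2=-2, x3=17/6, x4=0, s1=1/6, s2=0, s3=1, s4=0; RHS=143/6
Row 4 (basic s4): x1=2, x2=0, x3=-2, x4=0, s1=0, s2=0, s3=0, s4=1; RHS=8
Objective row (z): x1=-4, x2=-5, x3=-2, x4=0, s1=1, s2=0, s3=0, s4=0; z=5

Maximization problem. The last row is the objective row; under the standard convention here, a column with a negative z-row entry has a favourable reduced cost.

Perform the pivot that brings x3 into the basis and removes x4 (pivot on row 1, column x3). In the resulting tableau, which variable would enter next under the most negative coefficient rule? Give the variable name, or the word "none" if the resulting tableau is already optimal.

x2

Pivot element 5/6. New z-row = old z-row − (-2)·(row 1/(5/6)).
Updated z-row coefficients: x1: -4, x2: -5, x3: 0, x4: 12/5, s1: 7/5, s2: 0, s3: 0, s4: 0.
The most negative is -5 in column x2, so x2 would enter next.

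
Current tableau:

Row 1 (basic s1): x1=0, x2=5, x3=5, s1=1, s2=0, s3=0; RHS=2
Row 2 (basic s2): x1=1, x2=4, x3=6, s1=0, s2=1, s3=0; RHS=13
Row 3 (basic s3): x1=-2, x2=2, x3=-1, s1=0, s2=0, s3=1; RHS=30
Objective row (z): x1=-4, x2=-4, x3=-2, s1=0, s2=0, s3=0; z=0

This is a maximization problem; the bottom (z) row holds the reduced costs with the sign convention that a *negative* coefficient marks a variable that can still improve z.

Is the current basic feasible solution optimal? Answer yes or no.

Column x1 has objective-row coefficient -4, which is negative; an improving pivot exists, so not yet optimal.

no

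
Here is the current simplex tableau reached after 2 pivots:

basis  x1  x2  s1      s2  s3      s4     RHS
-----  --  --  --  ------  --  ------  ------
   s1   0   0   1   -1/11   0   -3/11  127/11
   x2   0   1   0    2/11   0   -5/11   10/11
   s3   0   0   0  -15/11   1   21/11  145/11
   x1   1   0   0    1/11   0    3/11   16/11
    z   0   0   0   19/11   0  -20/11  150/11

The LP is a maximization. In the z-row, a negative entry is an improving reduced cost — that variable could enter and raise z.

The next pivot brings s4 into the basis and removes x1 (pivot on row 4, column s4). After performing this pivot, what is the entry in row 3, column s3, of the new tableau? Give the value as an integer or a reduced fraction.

1

Pivot element is row 4, column s4: 3/11.
Normalize row 4: new (row 4, s3) = 0/(3/11) = 0.
row 3 ← row 3 − (21/11)·(new row 4): 1 − (21/11)·0 = 1.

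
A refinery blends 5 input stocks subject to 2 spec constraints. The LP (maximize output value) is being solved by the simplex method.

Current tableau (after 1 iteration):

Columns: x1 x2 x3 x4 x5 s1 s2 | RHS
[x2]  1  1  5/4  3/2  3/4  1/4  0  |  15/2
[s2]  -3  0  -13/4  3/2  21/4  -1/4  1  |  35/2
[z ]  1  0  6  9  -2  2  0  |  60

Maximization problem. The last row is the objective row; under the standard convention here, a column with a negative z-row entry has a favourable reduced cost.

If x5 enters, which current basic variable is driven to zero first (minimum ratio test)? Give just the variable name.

s2

Ratios: row 1 (x2): (15/2)/(3/4) = 10; row 2 (s2): (35/2)/(21/4) = 10/3.
Minimum ratio 10/3 is in the s2 row, so s2 leaves.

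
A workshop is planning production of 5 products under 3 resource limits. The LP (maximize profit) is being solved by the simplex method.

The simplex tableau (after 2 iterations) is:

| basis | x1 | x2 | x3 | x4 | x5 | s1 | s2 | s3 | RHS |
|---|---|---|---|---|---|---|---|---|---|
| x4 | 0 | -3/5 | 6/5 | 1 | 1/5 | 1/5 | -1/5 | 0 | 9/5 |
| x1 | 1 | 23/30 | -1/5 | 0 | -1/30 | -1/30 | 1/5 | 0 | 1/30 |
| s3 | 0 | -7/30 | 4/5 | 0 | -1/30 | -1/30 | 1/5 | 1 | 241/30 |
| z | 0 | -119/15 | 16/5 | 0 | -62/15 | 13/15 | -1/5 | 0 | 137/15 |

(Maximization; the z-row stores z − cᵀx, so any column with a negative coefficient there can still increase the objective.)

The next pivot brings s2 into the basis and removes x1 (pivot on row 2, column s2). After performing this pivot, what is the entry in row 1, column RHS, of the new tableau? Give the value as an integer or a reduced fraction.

Pivot element is row 2, column s2: 1/5.
Normalize row 2: new (row 2, RHS) = (1/30)/(1/5) = 1/6.
row 1 ← row 1 − (-1/5)·(new row 2): 9/5 − (-1/5)·(1/6) = 11/6.

11/6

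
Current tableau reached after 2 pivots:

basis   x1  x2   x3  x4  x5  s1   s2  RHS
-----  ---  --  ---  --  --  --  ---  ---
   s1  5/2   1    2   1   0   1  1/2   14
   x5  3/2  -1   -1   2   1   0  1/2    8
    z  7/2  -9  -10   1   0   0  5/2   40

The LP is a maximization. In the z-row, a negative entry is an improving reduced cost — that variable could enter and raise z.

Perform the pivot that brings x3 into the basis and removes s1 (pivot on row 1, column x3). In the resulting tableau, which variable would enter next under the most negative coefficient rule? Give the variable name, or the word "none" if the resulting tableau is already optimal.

Pivot element 2. New z-row = old z-row − (-10)·(row 1/2).
Updated z-row coefficients: x1: 16, x2: -4, x3: 0, x4: 6, x5: 0, s1: 5, s2: 5.
The most negative is -4 in column x2, so x2 would enter next.

x2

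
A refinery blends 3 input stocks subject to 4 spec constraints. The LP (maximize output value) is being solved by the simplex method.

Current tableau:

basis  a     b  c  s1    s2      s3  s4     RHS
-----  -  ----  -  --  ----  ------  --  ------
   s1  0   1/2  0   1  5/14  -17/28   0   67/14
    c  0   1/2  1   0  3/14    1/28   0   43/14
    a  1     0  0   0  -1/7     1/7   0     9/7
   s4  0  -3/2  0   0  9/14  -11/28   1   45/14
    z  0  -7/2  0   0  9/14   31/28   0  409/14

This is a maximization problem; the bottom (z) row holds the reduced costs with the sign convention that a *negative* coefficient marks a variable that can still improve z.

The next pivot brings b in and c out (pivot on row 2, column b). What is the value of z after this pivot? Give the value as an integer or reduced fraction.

Minimum ratio for b: (43/14)/(1/2) = 43/7.
z changes by −(z-row coeff of b)·ratio = −(-7/2)·(43/7) = 43/2.
New z = 409/14 + (43/2) = 355/7.

355/7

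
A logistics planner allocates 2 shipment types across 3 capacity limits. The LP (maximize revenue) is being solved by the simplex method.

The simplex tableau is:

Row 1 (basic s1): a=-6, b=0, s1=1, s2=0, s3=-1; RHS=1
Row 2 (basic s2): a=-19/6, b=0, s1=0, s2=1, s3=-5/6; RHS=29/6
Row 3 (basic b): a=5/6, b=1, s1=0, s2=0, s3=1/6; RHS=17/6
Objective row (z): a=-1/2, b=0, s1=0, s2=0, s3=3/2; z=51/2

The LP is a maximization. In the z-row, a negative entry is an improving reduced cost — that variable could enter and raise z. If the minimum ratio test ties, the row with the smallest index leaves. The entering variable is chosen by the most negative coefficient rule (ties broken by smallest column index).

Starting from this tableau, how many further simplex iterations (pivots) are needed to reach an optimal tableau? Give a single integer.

1

pivot: a in, b out → z = 136/5
No improving column remains; optimal.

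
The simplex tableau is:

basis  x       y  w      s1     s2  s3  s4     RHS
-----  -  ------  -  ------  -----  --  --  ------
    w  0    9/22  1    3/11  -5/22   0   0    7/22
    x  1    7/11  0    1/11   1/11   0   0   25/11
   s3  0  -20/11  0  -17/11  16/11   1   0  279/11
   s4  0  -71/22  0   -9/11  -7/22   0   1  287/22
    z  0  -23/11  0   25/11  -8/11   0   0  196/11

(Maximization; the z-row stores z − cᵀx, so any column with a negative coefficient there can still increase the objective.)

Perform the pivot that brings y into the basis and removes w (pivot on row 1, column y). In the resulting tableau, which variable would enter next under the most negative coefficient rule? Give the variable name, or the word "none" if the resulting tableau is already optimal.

Pivot element 9/22. New z-row = old z-row − (-23/11)·(row 1/(9/22)).
Updated z-row coefficients: x: 0, y: 0, w: 46/9, s1: 11/3, s2: -17/9, s3: 0, s4: 0.
The most negative is -17/9 in column s2, so s2 would enter next.

s2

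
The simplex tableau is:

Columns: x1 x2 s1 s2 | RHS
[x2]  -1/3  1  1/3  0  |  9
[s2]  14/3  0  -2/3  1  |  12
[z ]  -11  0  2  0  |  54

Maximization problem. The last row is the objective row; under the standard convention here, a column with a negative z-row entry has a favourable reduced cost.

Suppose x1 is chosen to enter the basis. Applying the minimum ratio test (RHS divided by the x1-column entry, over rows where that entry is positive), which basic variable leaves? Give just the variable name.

Ratios: row 1 (x2): entry -1/3 ≤ 0, skip; row 2 (s2): 12/(14/3) = 18/7.
Minimum ratio 18/7 is in the s2 row, so s2 leaves.

s2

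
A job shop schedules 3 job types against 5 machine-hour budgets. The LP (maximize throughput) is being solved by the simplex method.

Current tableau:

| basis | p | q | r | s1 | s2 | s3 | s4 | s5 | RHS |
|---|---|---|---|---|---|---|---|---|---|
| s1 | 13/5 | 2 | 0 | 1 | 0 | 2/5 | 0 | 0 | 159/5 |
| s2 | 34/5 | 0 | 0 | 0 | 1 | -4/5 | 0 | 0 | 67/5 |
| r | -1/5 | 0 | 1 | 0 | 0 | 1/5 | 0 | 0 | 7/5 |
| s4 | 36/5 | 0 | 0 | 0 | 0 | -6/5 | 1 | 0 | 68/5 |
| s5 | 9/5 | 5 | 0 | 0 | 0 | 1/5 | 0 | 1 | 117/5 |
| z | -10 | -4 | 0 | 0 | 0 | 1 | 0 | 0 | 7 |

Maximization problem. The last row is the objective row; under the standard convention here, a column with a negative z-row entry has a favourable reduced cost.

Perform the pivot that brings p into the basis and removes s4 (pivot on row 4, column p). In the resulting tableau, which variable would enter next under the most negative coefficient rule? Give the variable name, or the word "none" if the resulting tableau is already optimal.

Pivot element 36/5. New z-row = old z-row − (-10)·(row 4/(36/5)).
Updated z-row coefficients: p: 0, q: -4, r: 0, s1: 0, s2: 0, s3: -2/3, s4: 25/18, s5: 0.
The most negative is -4 in column q, so q would enter next.

q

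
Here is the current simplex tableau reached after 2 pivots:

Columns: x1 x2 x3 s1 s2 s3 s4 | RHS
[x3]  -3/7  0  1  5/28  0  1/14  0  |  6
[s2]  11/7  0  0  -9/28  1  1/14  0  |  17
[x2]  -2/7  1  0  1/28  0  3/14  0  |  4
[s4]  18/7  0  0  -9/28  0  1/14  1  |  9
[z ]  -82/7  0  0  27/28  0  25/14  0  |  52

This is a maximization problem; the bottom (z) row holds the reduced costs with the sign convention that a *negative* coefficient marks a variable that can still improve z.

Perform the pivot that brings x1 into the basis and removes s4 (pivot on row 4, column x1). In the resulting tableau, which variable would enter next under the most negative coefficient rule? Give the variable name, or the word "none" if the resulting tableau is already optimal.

Pivot element 18/7. New z-row = old z-row − (-82/7)·(row 4/(18/7)).
Updated z-row coefficients: x1: 0, x2: 0, x3: 0, s1: -1/2, s2: 0, s3: 19/9, s4: 41/9.
The most negative is -1/2 in column s1, so s1 would enter next.

s1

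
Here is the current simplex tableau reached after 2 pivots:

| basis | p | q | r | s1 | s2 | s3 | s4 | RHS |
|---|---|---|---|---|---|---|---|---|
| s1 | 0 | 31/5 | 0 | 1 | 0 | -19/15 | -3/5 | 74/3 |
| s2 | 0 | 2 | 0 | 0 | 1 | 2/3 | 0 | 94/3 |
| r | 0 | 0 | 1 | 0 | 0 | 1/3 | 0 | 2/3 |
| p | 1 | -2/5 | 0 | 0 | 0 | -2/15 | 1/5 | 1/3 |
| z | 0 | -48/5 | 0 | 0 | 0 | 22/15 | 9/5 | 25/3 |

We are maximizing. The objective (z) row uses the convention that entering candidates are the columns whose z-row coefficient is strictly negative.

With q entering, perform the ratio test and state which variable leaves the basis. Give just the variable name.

s1

Ratios: row 1 (s1): (74/3)/(31/5) = 370/93; row 2 (s2): (94/3)/2 = 47/3; row 3 (r): entry 0 ≤ 0, skip; row 4 (p): entry -2/5 ≤ 0, skip.
Minimum ratio 370/93 is in the s1 row, so s1 leaves.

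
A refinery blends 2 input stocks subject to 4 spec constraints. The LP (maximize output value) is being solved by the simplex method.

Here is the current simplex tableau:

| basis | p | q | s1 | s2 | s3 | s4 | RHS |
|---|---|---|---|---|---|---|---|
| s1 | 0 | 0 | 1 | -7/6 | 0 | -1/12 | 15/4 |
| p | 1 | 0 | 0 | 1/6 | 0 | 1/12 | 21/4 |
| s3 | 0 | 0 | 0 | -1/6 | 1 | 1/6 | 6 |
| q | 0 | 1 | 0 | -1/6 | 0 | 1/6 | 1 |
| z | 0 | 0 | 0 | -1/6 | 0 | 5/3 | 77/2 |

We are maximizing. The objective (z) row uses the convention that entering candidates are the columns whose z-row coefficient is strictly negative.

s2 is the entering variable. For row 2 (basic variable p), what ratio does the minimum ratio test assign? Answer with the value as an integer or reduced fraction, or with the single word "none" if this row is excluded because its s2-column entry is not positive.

Ratio = RHS / (s2 entry) = (21/4) / (1/6) = 63/2.

63/2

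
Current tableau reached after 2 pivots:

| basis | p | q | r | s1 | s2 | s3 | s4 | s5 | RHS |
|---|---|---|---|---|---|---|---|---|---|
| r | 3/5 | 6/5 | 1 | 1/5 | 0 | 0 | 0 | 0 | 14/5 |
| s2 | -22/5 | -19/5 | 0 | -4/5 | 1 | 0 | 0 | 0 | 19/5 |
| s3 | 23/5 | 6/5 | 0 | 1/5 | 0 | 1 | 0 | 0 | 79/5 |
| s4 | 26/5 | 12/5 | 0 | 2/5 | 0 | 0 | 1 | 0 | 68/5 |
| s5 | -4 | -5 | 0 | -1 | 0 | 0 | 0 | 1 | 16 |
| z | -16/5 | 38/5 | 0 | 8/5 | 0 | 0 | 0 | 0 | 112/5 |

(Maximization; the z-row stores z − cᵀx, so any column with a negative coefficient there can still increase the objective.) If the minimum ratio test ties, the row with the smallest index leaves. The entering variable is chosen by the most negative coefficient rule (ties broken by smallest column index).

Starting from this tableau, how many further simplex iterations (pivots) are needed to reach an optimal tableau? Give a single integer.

pivot: p in, s4 out → z = 400/13
No improving column remains; optimal.

1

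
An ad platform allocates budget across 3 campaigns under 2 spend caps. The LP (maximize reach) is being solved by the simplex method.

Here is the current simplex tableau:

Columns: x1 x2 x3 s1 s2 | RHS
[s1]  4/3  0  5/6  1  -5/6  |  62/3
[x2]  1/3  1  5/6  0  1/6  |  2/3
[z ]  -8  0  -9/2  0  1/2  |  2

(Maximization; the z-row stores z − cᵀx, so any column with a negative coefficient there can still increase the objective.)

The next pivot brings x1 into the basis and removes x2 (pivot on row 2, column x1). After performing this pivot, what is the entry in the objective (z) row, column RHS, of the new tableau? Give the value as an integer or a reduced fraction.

Pivot element is row 2, column x1: 1/3.
Normalize row 2: new (row 2, RHS) = (2/3)/(1/3) = 2.
z-row ← z-row − (-8)·(new row 2): 2 − (-8)·2 = 18.

18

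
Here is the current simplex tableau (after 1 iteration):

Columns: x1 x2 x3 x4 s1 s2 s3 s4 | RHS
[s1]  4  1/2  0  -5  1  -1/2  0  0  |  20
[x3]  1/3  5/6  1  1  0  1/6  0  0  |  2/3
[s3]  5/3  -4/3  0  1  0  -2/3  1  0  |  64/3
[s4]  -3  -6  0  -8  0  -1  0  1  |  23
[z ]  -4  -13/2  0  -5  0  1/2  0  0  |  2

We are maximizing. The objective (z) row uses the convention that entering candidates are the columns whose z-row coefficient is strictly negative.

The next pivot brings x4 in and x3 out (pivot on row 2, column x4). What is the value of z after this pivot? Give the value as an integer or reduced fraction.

Minimum ratio for x4: (2/3)/1 = 2/3.
z changes by −(z-row coeff of x4)·ratio = −(-5)·(2/3) = 10/3.
New z = 2 + (10/3) = 16/3.

16/3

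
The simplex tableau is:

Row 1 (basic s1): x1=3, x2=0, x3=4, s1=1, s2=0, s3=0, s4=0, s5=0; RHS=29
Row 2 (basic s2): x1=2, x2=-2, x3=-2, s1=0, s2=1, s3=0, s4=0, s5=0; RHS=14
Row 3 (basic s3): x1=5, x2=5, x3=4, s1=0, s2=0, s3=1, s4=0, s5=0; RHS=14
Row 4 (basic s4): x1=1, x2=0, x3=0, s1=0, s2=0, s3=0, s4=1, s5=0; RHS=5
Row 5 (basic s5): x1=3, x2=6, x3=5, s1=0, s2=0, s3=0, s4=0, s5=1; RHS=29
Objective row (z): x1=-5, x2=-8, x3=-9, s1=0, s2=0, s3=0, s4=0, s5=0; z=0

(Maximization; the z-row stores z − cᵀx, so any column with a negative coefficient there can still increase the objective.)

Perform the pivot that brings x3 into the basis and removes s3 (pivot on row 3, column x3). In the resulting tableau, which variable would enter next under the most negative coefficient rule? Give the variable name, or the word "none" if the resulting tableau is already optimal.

none

Pivot element 4. New z-row = old z-row − (-9)·(row 3/4).
Updated z-row coefficients: x1: 25/4, x2: 13/4, x3: 0, s1: 0, s2: 0, s3: 9/4, s4: 0, s5: 0.
No coefficient is strictly negative; the tableau after this pivot is optimal.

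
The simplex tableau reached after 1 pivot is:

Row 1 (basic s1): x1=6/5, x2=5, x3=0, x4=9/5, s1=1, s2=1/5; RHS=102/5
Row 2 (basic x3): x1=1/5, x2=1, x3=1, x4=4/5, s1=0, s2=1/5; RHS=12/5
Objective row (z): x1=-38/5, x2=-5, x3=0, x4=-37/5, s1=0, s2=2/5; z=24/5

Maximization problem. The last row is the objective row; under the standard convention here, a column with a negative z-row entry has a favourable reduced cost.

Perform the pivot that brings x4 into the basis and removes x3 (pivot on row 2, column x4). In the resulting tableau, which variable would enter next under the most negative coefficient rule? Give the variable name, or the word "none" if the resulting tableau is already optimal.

Pivot element 4/5. New z-row = old z-row − (-37/5)·(row 2/(4/5)).
Updated z-row coefficients: x1: -23/4, x2: 17/4, x3: 37/4, x4: 0, s1: 0, s2: 9/4.
The most negative is -23/4 in column x1, so x1 would enter next.

x1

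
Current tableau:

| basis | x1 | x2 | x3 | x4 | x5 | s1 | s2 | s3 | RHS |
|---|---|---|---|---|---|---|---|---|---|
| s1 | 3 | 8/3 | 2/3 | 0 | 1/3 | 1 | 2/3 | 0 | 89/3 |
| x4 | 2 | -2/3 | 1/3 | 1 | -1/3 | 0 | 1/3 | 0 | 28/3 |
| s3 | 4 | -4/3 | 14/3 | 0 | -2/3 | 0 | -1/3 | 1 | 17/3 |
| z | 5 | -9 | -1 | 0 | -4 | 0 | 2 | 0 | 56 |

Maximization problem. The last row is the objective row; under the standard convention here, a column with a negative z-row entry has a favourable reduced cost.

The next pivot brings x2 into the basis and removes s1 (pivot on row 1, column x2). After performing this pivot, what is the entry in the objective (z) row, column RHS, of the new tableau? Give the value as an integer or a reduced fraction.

Pivot element is row 1, column x2: 8/3.
Normalize row 1: new (row 1, RHS) = (89/3)/(8/3) = 89/8.
z-row ← z-row − (-9)·(new row 1): 56 − (-9)·(89/8) = 1249/8.

1249/8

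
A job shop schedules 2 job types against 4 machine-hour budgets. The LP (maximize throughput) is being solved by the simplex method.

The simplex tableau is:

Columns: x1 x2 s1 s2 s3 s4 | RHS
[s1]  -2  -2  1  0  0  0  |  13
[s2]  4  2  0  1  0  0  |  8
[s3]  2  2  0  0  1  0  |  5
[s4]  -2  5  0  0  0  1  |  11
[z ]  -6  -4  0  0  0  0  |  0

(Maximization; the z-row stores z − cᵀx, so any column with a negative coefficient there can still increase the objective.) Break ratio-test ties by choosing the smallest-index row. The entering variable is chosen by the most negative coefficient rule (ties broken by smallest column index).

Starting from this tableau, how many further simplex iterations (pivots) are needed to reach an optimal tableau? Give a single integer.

pivot: x1 in, s2 out → z = 12
pivot: x2 in, s3 out → z = 13
No improving column remains; optimal.

2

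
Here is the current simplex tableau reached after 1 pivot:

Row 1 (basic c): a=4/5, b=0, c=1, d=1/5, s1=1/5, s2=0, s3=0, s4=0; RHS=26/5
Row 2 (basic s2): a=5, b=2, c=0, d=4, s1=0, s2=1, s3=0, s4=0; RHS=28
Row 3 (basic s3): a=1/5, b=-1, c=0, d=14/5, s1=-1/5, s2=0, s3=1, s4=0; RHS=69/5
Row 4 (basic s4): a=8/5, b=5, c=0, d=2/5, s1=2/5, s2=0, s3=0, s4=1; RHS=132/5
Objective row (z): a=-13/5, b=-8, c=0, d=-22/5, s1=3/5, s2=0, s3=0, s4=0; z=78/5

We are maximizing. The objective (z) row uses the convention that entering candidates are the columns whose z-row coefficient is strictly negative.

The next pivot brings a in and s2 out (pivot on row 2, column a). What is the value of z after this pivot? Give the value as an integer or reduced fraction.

754/25

Minimum ratio for a: 28/5 = 28/5.
z changes by −(z-row coeff of a)·ratio = −(-13/5)·(28/5) = 364/25.
New z = 78/5 + (364/25) = 754/25.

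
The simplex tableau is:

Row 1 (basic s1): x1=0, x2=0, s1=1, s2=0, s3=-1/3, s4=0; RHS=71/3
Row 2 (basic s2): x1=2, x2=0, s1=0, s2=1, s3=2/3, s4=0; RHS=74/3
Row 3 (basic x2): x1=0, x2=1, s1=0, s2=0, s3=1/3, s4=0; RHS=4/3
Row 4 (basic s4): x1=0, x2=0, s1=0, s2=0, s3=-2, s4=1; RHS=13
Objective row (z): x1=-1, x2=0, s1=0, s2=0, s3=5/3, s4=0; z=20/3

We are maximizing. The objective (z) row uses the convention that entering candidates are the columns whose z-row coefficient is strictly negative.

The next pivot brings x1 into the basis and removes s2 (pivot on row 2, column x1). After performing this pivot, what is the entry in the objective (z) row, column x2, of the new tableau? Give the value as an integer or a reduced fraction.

Pivot element is row 2, column x1: 2.
Normalize row 2: new (row 2, x2) = 0/2 = 0.
z-row ← z-row − (-1)·(new row 2): 0 − (-1)·0 = 0.

0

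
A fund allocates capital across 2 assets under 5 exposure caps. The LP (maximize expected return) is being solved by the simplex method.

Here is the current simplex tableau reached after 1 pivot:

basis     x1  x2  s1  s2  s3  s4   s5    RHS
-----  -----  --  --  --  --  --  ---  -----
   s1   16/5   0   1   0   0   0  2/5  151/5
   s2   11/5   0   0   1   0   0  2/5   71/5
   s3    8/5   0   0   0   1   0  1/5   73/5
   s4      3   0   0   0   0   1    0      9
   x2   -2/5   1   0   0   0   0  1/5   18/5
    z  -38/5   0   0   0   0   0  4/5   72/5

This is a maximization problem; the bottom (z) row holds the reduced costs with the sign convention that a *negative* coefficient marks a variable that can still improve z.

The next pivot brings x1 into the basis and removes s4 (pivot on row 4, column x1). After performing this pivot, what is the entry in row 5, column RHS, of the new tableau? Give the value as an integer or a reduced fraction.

24/5

Pivot element is row 4, column x1: 3.
Normalize row 4: new (row 4, RHS) = 9/3 = 3.
row 5 ← row 5 − (-2/5)·(new row 4): 18/5 − (-2/5)·3 = 24/5.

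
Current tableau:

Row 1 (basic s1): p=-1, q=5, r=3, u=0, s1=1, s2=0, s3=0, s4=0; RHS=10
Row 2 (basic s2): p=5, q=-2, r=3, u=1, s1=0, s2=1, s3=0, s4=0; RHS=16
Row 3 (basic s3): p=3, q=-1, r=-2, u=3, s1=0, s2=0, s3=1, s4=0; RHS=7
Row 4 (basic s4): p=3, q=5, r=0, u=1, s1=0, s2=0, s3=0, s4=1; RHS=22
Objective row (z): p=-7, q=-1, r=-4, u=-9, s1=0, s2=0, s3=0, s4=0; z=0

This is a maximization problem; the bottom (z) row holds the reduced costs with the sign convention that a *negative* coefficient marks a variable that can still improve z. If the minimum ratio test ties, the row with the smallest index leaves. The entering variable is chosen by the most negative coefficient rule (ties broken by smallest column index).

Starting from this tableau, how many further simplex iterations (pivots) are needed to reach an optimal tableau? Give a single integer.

pivot: u in, s3 out → z = 21
pivot: r in, s1 out → z = 163/3
pivot: p in, s2 out → z = 2571/47
No improving column remains; optimal.

3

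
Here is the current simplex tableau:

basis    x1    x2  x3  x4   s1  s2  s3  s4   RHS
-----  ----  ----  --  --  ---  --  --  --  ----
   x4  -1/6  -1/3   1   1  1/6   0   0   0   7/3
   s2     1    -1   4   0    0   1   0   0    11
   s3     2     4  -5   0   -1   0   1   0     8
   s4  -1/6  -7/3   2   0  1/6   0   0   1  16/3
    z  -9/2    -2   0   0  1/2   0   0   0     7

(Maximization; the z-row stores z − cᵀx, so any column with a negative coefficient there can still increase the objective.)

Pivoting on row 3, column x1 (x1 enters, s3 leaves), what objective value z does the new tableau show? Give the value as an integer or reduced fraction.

Minimum ratio for x1: 8/2 = 4.
z changes by −(z-row coeff of x1)·ratio = −(-9/2)·4 = 18.
New z = 7 + 18 = 25.

25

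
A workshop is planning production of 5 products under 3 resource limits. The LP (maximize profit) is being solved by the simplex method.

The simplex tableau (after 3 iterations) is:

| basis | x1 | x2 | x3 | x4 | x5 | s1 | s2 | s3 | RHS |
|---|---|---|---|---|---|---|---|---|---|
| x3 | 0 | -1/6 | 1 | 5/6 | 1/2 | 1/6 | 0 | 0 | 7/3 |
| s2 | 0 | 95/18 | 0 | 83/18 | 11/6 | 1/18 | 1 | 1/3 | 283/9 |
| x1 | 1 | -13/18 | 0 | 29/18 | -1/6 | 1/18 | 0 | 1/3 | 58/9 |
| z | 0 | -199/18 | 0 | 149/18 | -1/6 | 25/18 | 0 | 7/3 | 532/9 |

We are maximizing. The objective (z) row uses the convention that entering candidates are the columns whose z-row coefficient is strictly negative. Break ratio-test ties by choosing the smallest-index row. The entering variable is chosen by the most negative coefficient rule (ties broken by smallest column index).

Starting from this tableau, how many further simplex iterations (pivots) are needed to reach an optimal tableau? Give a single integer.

1

pivot: x2 in, s2 out → z = 11873/95
No improving column remains; optimal.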